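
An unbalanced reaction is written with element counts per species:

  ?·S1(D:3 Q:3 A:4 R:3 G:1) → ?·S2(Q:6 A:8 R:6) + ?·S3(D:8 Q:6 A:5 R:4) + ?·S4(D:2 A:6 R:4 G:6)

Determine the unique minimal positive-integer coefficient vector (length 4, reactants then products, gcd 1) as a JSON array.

Coefficients: [6, 1, 2, 1]

D: 6·3 = 18 | 1·0+2·8+1·2 = 18
Q: 6·3 = 18 | 1·6+2·6+1·0 = 18
A: 6·4 = 24 | 1·8+2·5+1·6 = 24
R: 6·3 = 18 | 1·6+2·4+1·4 = 18
G: 6·1 = 6 | 1·0+2·0+1·6 = 6
gcd(6,1,2,1) = 1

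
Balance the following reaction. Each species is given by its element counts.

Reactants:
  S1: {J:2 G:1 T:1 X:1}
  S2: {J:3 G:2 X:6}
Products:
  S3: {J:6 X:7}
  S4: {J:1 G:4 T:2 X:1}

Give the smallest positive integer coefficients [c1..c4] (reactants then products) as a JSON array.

Coefficients: [2, 1, 1, 1]

J: 2·2+1·3 = 7 | 1·6+1·1 = 7
G: 2·1+1·2 = 4 | 1·0+1·4 = 4
T: 2·1+1·0 = 2 | 1·0+1·2 = 2
X: 2·1+1·6 = 8 | 1·7+1·1 = 8
gcd(2,1,1,1) = 1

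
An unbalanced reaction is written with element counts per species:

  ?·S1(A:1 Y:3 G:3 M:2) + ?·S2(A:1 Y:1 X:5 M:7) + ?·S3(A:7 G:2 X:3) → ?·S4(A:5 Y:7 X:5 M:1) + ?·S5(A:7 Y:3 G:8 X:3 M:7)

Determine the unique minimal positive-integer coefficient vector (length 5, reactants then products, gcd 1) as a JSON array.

Coefficients: [4, 1, 2, 1, 2]

A: 4·1+1·1+2·7 = 19 | 1·5+2·7 = 19
Y: 4·3+1·1+2·0 = 13 | 1·7+2·3 = 13
G: 4·3+1·0+2·2 = 16 | 1·0+2·8 = 16
X: 4·0+1·5+2·3 = 11 | 1·5+2·3 = 11
M: 4·2+1·7+2·0 = 15 | 1·1+2·7 = 15
gcd(4,1,2,1,2) = 1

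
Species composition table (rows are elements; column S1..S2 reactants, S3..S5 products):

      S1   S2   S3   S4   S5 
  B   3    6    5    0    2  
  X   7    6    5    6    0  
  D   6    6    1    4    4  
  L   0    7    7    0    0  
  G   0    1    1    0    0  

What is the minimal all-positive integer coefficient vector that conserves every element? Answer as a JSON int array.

Coefficients: [2, 4, 4, 3, 5]

B: 2·3+4·6 = 30 | 4·5+3·0+5·2 = 30
X: 2·7+4·6 = 38 | 4·5+3·6+5·0 = 38
D: 2·6+4·6 = 36 | 4·1+3·4+5·4 = 36
L: 2·0+4·7 = 28 | 4·7+3·0+5·0 = 28
G: 2·0+4·1 = 4 | 4·1+3·0+5·0 = 4
gcd(2,4,4,3,5) = 1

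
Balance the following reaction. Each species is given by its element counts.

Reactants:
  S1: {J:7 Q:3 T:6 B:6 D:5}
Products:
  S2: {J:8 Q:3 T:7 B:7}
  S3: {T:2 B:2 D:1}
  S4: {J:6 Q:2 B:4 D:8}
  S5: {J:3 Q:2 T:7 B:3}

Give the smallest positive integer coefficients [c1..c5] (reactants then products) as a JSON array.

Coefficients: [5, 1, 1, 3, 3]

J: 5·7 = 35 | 1·8+1·0+3·6+3·3 = 35
Q: 5·3 = 15 | 1·3+1·0+3·2+3·2 = 15
T: 5·6 = 30 | 1·7+1·2+3·0+3·7 = 30
B: 5·6 = 30 | 1·7+1·2+3·4+3·3 = 30
D: 5·5 = 25 | 1·0+1·1+3·8+3·0 = 25
gcd(5,1,1,3,3) = 1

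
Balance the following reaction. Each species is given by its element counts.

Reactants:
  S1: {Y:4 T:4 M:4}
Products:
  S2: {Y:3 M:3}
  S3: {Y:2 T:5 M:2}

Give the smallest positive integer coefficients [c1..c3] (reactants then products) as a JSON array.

Coefficients: [5, 4, 4]

Y: 5·4 = 20 | 4·3+4·2 = 20
T: 5·4 = 20 | 4·0+4·5 = 20
M: 5·4 = 20 | 4·3+4·2 = 20
gcd(5,4,4) = 1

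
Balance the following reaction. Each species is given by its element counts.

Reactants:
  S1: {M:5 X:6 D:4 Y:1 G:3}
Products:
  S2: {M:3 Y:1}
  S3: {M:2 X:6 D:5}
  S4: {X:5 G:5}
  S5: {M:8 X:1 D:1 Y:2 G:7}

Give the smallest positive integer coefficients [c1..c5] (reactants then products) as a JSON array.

M: 4·5 = 20 | 2·3+3·2+1·0+1·8 = 20
X: 4·6 = 24 | 2·0+3·6+1·5+1·1 = 24
D: 4·4 = 16 | 2·0+3·5+1·0+1·1 = 16
Y: 4·1 = 4 | 2·1+3·0+1·0+1·2 = 4
G: 4·3 = 12 | 2·0+3·0+1·5+1·7 = 12
gcd(4,2,3,1,1) = 1

Coefficients: [4, 2, 3, 1, 1]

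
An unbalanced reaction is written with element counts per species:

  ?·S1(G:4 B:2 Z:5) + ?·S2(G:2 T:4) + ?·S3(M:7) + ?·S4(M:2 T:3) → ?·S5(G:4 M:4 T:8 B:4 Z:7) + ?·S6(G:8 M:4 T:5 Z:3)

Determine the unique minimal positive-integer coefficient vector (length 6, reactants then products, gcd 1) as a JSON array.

Coefficients: [6, 6, 2, 5, 3, 3]

G: 6·4+6·2+2·0+5·0 = 36 | 3·4+3·8 = 36
M: 6·0+6·0+2·7+5·2 = 24 | 3·4+3·4 = 24
T: 6·0+6·4+2·0+5·3 = 39 | 3·8+3·5 = 39
B: 6·2+6·0+2·0+5·0 = 12 | 3·4+3·0 = 12
Z: 6·5+6·0+2·0+5·0 = 30 | 3·7+3·3 = 30
gcd(6,6,2,5,3,3) = 1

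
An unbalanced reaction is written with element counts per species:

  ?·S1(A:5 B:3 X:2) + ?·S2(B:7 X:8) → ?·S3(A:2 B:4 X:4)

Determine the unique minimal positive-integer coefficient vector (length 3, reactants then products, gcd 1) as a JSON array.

A: 2·5+2·0 = 10 | 5·2 = 10
B: 2·3+2·7 = 20 | 5·4 = 20
X: 2·2+2·8 = 20 | 5·4 = 20
gcd(2,2,5) = 1

Coefficients: [2, 2, 5]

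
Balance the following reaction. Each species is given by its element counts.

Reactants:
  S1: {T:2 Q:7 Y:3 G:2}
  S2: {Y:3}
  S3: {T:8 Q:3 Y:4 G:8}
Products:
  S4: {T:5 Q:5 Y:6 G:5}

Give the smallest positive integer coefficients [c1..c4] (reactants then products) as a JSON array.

T: 3·2+5·0+3·8 = 30 | 6·5 = 30
Q: 3·7+5·0+3·3 = 30 | 6·5 = 30
Y: 3·3+5·3+3·4 = 36 | 6·6 = 36
G: 3·2+5·0+3·8 = 30 | 6·5 = 30
gcd(3,5,3,6) = 1

Coefficients: [3, 5, 3, 6]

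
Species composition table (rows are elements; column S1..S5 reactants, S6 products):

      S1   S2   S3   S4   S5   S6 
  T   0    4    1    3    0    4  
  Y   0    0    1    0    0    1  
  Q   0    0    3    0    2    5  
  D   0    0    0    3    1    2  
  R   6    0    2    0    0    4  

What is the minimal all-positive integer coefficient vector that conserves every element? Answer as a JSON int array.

Coefficients: [2, 3, 6, 2, 6, 6]

T: 2·0+3·4+6·1+2·3+6·0 = 24 | 6·4 = 24
Y: 2·0+3·0+6·1+2·0+6·0 = 6 | 6·1 = 6
Q: 2·0+3·0+6·3+2·0+6·2 = 30 | 6·5 = 30
D: 2·0+3·0+6·0+2·3+6·1 = 12 | 6·2 = 12
R: 2·6+3·0+6·2+2·0+6·0 = 24 | 6·4 = 24
gcd(2,3,6,2,6,6) = 1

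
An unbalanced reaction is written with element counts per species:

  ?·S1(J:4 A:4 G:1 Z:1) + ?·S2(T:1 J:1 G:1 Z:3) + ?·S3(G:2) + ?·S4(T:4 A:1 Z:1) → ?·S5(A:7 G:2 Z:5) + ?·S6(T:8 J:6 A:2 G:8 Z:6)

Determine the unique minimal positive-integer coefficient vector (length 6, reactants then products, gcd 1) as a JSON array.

T: 2·0+4·1+6·0+3·4 = 16 | 1·0+2·8 = 16
J: 2·4+4·1+6·0+3·0 = 12 | 1·0+2·6 = 12
A: 2·4+4·0+6·0+3·1 = 11 | 1·7+2·2 = 11
G: 2·1+4·1+6·2+3·0 = 18 | 1·2+2·8 = 18
Z: 2·1+4·3+6·0+3·1 = 17 | 1·5+2·6 = 17
gcd(2,4,6,3,1,2) = 1

Coefficients: [2, 4, 6, 3, 1, 2]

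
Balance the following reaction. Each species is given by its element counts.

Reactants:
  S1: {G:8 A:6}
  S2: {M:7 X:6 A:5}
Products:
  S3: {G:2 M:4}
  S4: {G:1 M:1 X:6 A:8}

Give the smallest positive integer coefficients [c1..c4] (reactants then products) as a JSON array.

Coefficients: [1, 2, 3, 2]

G: 1·8+2·0 = 8 | 3·2+2·1 = 8
M: 1·0+2·7 = 14 | 3·4+2·1 = 14
X: 1·0+2·6 = 12 | 3·0+2·6 = 12
A: 1·6+2·5 = 16 | 3·0+2·8 = 16
gcd(1,2,3,2) = 1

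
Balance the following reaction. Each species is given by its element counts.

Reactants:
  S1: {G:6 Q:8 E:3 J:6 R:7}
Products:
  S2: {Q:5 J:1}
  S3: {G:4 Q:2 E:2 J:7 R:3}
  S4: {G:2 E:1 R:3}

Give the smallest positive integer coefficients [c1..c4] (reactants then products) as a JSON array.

Coefficients: [3, 4, 2, 5]

G: 3·6 = 18 | 4·0+2·4+5·2 = 18
Q: 3·8 = 24 | 4·5+2·2+5·0 = 24
E: 3·3 = 9 | 4·0+2·2+5·1 = 9
J: 3·6 = 18 | 4·1+2·7+5·0 = 18
R: 3·7 = 21 | 4·0+2·3+5·3 = 21
gcd(3,4,2,5) = 1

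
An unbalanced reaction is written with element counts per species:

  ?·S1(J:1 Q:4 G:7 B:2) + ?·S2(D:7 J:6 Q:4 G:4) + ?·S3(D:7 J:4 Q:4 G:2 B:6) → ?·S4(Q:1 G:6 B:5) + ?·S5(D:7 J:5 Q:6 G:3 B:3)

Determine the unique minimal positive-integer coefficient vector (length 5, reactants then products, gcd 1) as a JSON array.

Coefficients: [4, 1, 5, 4, 6]

D: 4·0+1·7+5·7 = 42 | 4·0+6·7 = 42
J: 4·1+1·6+5·4 = 30 | 4·0+6·5 = 30
Q: 4·4+1·4+5·4 = 40 | 4·1+6·6 = 40
G: 4·7+1·4+5·2 = 42 | 4·6+6·3 = 42
B: 4·2+1·0+5·6 = 38 | 4·5+6·3 = 38
gcd(4,1,5,4,6) = 1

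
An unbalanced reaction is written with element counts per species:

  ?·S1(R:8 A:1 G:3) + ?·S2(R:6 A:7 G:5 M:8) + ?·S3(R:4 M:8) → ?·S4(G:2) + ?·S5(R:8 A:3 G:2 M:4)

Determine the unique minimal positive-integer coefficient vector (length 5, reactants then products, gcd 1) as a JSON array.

R: 4·8+2·6+1·4 = 48 | 5·0+6·8 = 48
A: 4·1+2·7+1·0 = 18 | 5·0+6·3 = 18
G: 4·3+2·5+1·0 = 22 | 5·2+6·2 = 22
M: 4·0+2·8+1·8 = 24 | 5·0+6·4 = 24
gcd(4,2,1,5,6) = 1

Coefficients: [4, 2, 1, 5, 6]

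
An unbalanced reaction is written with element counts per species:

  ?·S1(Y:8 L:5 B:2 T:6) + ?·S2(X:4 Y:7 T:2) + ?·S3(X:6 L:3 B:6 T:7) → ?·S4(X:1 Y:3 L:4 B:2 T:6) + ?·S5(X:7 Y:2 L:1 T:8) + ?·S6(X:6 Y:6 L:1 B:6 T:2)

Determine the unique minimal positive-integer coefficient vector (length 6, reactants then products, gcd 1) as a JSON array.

Coefficients: [2, 5, 6, 5, 3, 5]

X: 2·0+5·4+6·6 = 56 | 5·1+3·7+5·6 = 56
Y: 2·8+5·7+6·0 = 51 | 5·3+3·2+5·6 = 51
L: 2·5+5·0+6·3 = 28 | 5·4+3·1+5·1 = 28
B: 2·2+5·0+6·6 = 40 | 5·2+3·0+5·6 = 40
T: 2·6+5·2+6·7 = 64 | 5·6+3·8+5·2 = 64
gcd(2,5,6,5,3,5) = 1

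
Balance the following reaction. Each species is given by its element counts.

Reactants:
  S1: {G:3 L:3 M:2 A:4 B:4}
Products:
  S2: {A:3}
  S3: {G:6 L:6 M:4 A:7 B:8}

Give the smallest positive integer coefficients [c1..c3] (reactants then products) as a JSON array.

G: 6·3 = 18 | 1·0+3·6 = 18
L: 6·3 = 18 | 1·0+3·6 = 18
M: 6·2 = 12 | 1·0+3·4 = 12
A: 6·4 = 24 | 1·3+3·7 = 24
B: 6·4 = 24 | 1·0+3·8 = 24
gcd(6,1,3) = 1

Coefficients: [6, 1, 3]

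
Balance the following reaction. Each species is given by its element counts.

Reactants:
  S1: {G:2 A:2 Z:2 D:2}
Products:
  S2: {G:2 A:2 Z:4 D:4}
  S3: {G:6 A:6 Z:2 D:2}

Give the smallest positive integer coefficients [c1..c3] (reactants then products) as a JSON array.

Coefficients: [5, 2, 1]

G: 5·2 = 10 | 2·2+1·6 = 10
A: 5·2 = 10 | 2·2+1·6 = 10
Z: 5·2 = 10 | 2·4+1·2 = 10
D: 5·2 = 10 | 2·4+1·2 = 10
gcd(5,2,1) = 1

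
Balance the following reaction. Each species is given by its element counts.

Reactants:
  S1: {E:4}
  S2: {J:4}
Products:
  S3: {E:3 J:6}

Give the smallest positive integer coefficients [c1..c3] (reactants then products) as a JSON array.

E: 3·4+6·0 = 12 | 4·3 = 12
J: 3·0+6·4 = 24 | 4·6 = 24
gcd(3,6,4) = 1

Coefficients: [3, 6, 4]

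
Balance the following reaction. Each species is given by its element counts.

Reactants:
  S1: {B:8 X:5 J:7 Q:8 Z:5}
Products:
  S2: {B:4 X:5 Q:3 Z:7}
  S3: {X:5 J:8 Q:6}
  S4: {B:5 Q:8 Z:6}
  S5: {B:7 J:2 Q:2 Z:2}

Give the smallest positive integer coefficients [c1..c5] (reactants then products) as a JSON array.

Coefficients: [6, 2, 4, 1, 5]

B: 6·8 = 48 | 2·4+4·0+1·5+5·7 = 48
X: 6·5 = 30 | 2·5+4·5+1·0+5·0 = 30
J: 6·7 = 42 | 2·0+4·8+1·0+5·2 = 42
Q: 6·8 = 48 | 2·3+4·6+1·8+5·2 = 48
Z: 6·5 = 30 | 2·7+4·0+1·6+5·2 = 30
gcd(6,2,4,1,5) = 1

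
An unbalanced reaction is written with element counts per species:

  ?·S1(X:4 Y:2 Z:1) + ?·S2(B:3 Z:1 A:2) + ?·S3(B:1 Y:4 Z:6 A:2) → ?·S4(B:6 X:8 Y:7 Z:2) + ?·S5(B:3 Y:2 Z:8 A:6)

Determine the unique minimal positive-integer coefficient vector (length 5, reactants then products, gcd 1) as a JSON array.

B: 4·0+6·3+3·1 = 21 | 2·6+3·3 = 21
X: 4·4+6·0+3·0 = 16 | 2·8+3·0 = 16
Y: 4·2+6·0+3·4 = 20 | 2·7+3·2 = 20
Z: 4·1+6·1+3·6 = 28 | 2·2+3·8 = 28
A: 4·0+6·2+3·2 = 18 | 2·0+3·6 = 18
gcd(4,6,3,2,3) = 1

Coefficients: [4, 6, 3, 2, 3]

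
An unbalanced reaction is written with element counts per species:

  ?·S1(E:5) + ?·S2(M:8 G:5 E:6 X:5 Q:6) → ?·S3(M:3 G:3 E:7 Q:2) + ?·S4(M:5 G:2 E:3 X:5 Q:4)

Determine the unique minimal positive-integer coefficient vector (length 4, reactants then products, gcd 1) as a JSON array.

M: 4·0+5·8 = 40 | 5·3+5·5 = 40
G: 4·0+5·5 = 25 | 5·3+5·2 = 25
E: 4·5+5·6 = 50 | 5·7+5·3 = 50
X: 4·0+5·5 = 25 | 5·0+5·5 = 25
Q: 4·0+5·6 = 30 | 5·2+5·4 = 30
gcd(4,5,5,5) = 1

Coefficients: [4, 5, 5, 5]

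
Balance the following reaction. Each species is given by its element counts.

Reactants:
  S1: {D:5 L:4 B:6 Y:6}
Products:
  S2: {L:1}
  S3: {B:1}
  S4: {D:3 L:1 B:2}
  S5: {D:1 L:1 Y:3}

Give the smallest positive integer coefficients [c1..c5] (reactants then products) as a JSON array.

D: 1·5 = 5 | 1·0+4·0+1·3+2·1 = 5
L: 1·4 = 4 | 1·1+4·0+1·1+2·1 = 4
B: 1·6 = 6 | 1·0+4·1+1·2+2·0 = 6
Y: 1·6 = 6 | 1·0+4·0+1·0+2·3 = 6
gcd(1,1,4,1,2) = 1

Coefficients: [1, 1, 4, 1, 2]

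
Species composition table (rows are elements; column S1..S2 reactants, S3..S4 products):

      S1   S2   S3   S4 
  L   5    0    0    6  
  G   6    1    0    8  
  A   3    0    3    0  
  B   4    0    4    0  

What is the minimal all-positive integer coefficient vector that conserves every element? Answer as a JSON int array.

L: 6·5+4·0 = 30 | 6·0+5·6 = 30
G: 6·6+4·1 = 40 | 6·0+5·8 = 40
A: 6·3+4·0 = 18 | 6·3+5·0 = 18
B: 6·4+4·0 = 24 | 6·4+5·0 = 24
gcd(6,4,6,5) = 1

Coefficients: [6, 4, 6, 5]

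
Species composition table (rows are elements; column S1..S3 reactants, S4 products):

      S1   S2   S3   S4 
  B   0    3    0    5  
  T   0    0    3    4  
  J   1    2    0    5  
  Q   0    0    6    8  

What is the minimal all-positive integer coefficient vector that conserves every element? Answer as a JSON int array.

Coefficients: [5, 5, 4, 3]

B: 5·0+5·3+4·0 = 15 | 3·5 = 15
T: 5·0+5·0+4·3 = 12 | 3·4 = 12
J: 5·1+5·2+4·0 = 15 | 3·5 = 15
Q: 5·0+5·0+4·6 = 24 | 3·8 = 24
gcd(5,5,4,3) = 1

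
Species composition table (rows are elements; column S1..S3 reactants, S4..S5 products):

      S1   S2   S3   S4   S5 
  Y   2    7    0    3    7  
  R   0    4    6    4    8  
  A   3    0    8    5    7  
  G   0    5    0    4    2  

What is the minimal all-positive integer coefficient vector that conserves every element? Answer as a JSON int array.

Coefficients: [4, 6, 6, 5, 5]

Y: 4·2+6·7+6·0 = 50 | 5·3+5·7 = 50
R: 4·0+6·4+6·6 = 60 | 5·4+5·8 = 60
A: 4·3+6·0+6·8 = 60 | 5·5+5·7 = 60
G: 4·0+6·5+6·0 = 30 | 5·4+5·2 = 30
gcd(4,6,6,5,5) = 1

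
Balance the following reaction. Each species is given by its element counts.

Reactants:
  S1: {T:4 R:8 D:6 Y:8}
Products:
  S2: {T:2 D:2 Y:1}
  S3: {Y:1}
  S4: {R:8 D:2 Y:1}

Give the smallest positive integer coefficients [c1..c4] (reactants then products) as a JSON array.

T: 1·4 = 4 | 2·2+5·0+1·0 = 4
R: 1·8 = 8 | 2·0+5·0+1·8 = 8
D: 1·6 = 6 | 2·2+5·0+1·2 = 6
Y: 1·8 = 8 | 2·1+5·1+1·1 = 8
gcd(1,2,5,1) = 1

Coefficients: [1, 2, 5, 1]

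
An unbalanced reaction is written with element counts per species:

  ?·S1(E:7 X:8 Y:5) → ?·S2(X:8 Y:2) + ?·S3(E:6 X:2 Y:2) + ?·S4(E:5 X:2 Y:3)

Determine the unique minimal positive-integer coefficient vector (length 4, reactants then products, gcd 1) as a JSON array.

E: 3·7 = 21 | 2·0+1·6+3·5 = 21
X: 3·8 = 24 | 2·8+1·2+3·2 = 24
Y: 3·5 = 15 | 2·2+1·2+3·3 = 15
gcd(3,2,1,3) = 1

Coefficients: [3, 2, 1, 3]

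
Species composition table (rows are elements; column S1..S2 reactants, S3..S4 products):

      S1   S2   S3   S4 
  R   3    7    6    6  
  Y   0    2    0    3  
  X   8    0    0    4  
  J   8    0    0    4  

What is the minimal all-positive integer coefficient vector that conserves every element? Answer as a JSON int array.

Coefficients: [1, 3, 2, 2]

R: 1·3+3·7 = 24 | 2·6+2·6 = 24
Y: 1·0+3·2 = 6 | 2·0+2·3 = 6
X: 1·8+3·0 = 8 | 2·0+2·4 = 8
J: 1·8+3·0 = 8 | 2·0+2·4 = 8
gcd(1,3,2,2) = 1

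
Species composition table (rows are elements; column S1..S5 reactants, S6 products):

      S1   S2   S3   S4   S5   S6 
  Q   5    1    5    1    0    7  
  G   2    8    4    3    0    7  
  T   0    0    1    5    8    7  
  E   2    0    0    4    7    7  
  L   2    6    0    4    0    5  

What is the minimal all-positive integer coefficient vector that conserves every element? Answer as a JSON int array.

Coefficients: [3, 1, 2, 2, 2, 4]

Q: 3·5+1·1+2·5+2·1+2·0 = 28 | 4·7 = 28
G: 3·2+1·8+2·4+2·3+2·0 = 28 | 4·7 = 28
T: 3·0+1·0+2·1+2·5+2·8 = 28 | 4·7 = 28
E: 3·2+1·0+2·0+2·4+2·7 = 28 | 4·7 = 28
L: 3·2+1·6+2·0+2·4+2·0 = 20 | 4·5 = 20
gcd(3,1,2,2,2,4) = 1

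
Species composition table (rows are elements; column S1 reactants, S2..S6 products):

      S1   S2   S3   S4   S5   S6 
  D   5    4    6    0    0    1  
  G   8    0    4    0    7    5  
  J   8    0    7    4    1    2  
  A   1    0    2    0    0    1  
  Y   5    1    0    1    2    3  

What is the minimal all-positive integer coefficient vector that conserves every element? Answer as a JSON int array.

Coefficients: [5, 4, 1, 6, 3, 3]

D: 5·5 = 25 | 4·4+1·6+6·0+3·0+3·1 = 25
G: 5·8 = 40 | 4·0+1·4+6·0+3·7+3·5 = 40
J: 5·8 = 40 | 4·0+1·7+6·4+3·1+3·2 = 40
A: 5·1 = 5 | 4·0+1·2+6·0+3·0+3·1 = 5
Y: 5·5 = 25 | 4·1+1·0+6·1+3·2+3·3 = 25
gcd(5,4,1,6,3,3) = 1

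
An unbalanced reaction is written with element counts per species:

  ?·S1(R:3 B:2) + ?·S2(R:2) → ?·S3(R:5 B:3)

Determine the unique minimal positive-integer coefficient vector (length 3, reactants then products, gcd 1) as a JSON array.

R: 6·3+1·2 = 20 | 4·5 = 20
B: 6·2+1·0 = 12 | 4·3 = 12
gcd(6,1,4) = 1

Coefficients: [6, 1, 4]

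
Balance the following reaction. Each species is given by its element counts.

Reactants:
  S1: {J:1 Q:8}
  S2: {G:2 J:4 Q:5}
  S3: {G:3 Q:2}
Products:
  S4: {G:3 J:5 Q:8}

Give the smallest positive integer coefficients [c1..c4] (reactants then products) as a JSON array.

Coefficients: [1, 6, 1, 5]

G: 1·0+6·2+1·3 = 15 | 5·3 = 15
J: 1·1+6·4+1·0 = 25 | 5·5 = 25
Q: 1·8+6·5+1·2 = 40 | 5·8 = 40
gcd(1,6,1,5) = 1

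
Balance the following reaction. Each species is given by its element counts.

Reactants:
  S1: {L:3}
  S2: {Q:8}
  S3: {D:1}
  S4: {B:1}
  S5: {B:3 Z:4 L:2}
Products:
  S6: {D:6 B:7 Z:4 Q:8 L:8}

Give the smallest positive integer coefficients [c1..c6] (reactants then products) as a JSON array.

Coefficients: [2, 1, 6, 4, 1, 1]

D: 2·0+1·0+6·1+4·0+1·0 = 6 | 1·6 = 6
B: 2·0+1·0+6·0+4·1+1·3 = 7 | 1·7 = 7
Z: 2·0+1·0+6·0+4·0+1·4 = 4 | 1·4 = 4
Q: 2·0+1·8+6·0+4·0+1·0 = 8 | 1·8 = 8
L: 2·3+1·0+6·0+4·0+1·2 = 8 | 1·8 = 8
gcd(2,1,6,4,1,1) = 1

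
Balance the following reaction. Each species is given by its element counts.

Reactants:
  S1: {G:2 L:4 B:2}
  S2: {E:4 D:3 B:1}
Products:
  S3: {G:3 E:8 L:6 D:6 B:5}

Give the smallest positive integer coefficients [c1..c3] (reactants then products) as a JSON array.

G: 3·2+4·0 = 6 | 2·3 = 6
E: 3·0+4·4 = 16 | 2·8 = 16
L: 3·4+4·0 = 12 | 2·6 = 12
D: 3·0+4·3 = 12 | 2·6 = 12
B: 3·2+4·1 = 10 | 2·5 = 10
gcd(3,4,2) = 1

Coefficients: [3, 4, 2]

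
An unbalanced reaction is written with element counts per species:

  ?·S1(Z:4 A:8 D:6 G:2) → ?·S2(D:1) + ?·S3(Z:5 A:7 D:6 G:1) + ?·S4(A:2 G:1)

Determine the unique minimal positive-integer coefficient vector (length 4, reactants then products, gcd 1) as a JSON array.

Z: 5·4 = 20 | 6·0+4·5+6·0 = 20
A: 5·8 = 40 | 6·0+4·7+6·2 = 40
D: 5·6 = 30 | 6·1+4·6+6·0 = 30
G: 5·2 = 10 | 6·0+4·1+6·1 = 10
gcd(5,6,4,6) = 1

Coefficients: [5, 6, 4, 6]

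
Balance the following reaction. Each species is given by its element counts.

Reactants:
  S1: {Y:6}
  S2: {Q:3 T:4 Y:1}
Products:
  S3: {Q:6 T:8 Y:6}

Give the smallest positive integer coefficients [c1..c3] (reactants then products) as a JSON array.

Coefficients: [2, 6, 3]

Q: 2·0+6·3 = 18 | 3·6 = 18
T: 2·0+6·4 = 24 | 3·8 = 24
Y: 2·6+6·1 = 18 | 3·6 = 18
gcd(2,6,3) = 1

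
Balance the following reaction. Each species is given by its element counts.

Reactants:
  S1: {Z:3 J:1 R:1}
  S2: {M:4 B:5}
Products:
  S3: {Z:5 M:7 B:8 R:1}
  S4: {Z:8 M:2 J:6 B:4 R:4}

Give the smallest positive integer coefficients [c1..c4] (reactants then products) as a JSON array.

Coefficients: [6, 4, 2, 1]

Z: 6·3+4·0 = 18 | 2·5+1·8 = 18
M: 6·0+4·4 = 16 | 2·7+1·2 = 16
J: 6·1+4·0 = 6 | 2·0+1·6 = 6
B: 6·0+4·5 = 20 | 2·8+1·4 = 20
R: 6·1+4·0 = 6 | 2·1+1·4 = 6
gcd(6,4,2,1) = 1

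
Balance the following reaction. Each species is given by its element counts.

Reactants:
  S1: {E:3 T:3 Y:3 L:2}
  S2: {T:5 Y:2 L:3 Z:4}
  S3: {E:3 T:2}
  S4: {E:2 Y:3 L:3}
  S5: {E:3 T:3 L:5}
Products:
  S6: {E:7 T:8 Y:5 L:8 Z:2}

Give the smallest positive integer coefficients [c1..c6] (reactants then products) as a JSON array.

Coefficients: [5, 3, 3, 3, 4, 6]

E: 5·3+3·0+3·3+3·2+4·3 = 42 | 6·7 = 42
T: 5·3+3·5+3·2+3·0+4·3 = 48 | 6·8 = 48
Y: 5·3+3·2+3·0+3·3+4·0 = 30 | 6·5 = 30
L: 5·2+3·3+3·0+3·3+4·5 = 48 | 6·8 = 48
Z: 5·0+3·4+3·0+3·0+4·0 = 12 | 6·2 = 12
gcd(5,3,3,3,4,6) = 1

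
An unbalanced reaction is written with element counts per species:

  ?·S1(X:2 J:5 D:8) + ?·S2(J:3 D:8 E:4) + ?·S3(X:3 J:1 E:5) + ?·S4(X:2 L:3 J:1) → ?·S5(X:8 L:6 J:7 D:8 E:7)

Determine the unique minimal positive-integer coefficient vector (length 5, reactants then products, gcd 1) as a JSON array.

Coefficients: [1, 1, 2, 4, 2]

X: 1·2+1·0+2·3+4·2 = 16 | 2·8 = 16
L: 1·0+1·0+2·0+4·3 = 12 | 2·6 = 12
J: 1·5+1·3+2·1+4·1 = 14 | 2·7 = 14
D: 1·8+1·8+2·0+4·0 = 16 | 2·8 = 16
E: 1·0+1·4+2·5+4·0 = 14 | 2·7 = 14
gcd(1,1,2,4,2) = 1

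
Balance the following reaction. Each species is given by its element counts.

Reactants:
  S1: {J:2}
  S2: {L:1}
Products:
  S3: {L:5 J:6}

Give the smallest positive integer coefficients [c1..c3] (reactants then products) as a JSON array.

L: 3·0+5·1 = 5 | 1·5 = 5
J: 3·2+5·0 = 6 | 1·6 = 6
gcd(3,5,1) = 1

Coefficients: [3, 5, 1]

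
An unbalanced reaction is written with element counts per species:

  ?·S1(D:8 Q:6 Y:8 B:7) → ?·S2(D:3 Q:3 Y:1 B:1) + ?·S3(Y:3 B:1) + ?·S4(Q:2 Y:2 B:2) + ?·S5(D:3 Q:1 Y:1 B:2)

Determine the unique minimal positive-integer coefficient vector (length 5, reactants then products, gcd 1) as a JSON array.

D: 3·8 = 24 | 3·3+4·0+2·0+5·3 = 24
Q: 3·6 = 18 | 3·3+4·0+2·2+5·1 = 18
Y: 3·8 = 24 | 3·1+4·3+2·2+5·1 = 24
B: 3·7 = 21 | 3·1+4·1+2·2+5·2 = 21
gcd(3,3,4,2,5) = 1

Coefficients: [3, 3, 4, 2, 5]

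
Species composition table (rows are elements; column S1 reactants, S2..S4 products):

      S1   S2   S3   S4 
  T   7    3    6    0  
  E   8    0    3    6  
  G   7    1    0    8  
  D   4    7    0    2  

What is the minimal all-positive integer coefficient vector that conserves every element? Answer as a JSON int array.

Coefficients: [6, 2, 6, 5]

T: 6·7 = 42 | 2·3+6·6+5·0 = 42
E: 6·8 = 48 | 2·0+6·3+5·6 = 48
G: 6·7 = 42 | 2·1+6·0+5·8 = 42
D: 6·4 = 24 | 2·7+6·0+5·2 = 24
gcd(6,2,6,5) = 1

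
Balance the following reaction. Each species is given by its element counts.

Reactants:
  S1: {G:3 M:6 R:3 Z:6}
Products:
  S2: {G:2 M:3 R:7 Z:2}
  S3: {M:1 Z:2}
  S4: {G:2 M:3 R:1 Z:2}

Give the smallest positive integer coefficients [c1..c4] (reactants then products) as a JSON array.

Coefficients: [4, 1, 6, 5]

G: 4·3 = 12 | 1·2+6·0+5·2 = 12
M: 4·6 = 24 | 1·3+6·1+5·3 = 24
R: 4·3 = 12 | 1·7+6·0+5·1 = 12
Z: 4·6 = 24 | 1·2+6·2+5·2 = 24
gcd(4,1,6,5) = 1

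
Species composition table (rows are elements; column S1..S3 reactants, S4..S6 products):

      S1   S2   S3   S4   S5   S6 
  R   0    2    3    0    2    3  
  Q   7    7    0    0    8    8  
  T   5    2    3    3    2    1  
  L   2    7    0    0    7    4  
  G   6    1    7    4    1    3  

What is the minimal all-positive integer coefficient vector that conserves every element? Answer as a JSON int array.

R: 2·0+6·2+1·3 = 15 | 4·0+6·2+1·3 = 15
Q: 2·7+6·7+1·0 = 56 | 4·0+6·8+1·8 = 56
T: 2·5+6·2+1·3 = 25 | 4·3+6·2+1·1 = 25
L: 2·2+6·7+1·0 = 46 | 4·0+6·7+1·4 = 46
G: 2·6+6·1+1·7 = 25 | 4·4+6·1+1·3 = 25
gcd(2,6,1,4,6,1) = 1

Coefficients: [2, 6, 1, 4, 6, 1]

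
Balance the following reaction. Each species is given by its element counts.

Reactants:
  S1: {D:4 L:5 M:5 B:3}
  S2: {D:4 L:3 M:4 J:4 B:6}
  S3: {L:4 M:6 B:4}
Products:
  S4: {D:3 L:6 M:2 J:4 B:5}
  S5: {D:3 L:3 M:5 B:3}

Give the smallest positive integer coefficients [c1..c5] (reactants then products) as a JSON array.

D: 4·4+2·4+1·0 = 24 | 2·3+6·3 = 24
L: 4·5+2·3+1·4 = 30 | 2·6+6·3 = 30
M: 4·5+2·4+1·6 = 34 | 2·2+6·5 = 34
J: 4·0+2·4+1·0 = 8 | 2·4+6·0 = 8
B: 4·3+2·6+1·4 = 28 | 2·5+6·3 = 28
gcd(4,2,1,2,6) = 1

Coefficients: [4, 2, 1, 2, 6]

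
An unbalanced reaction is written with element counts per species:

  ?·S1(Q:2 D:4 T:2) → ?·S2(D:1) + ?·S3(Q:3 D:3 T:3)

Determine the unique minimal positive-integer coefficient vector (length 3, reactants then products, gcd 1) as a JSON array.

Q: 3·2 = 6 | 6·0+2·3 = 6
D: 3·4 = 12 | 6·1+2·3 = 12
T: 3·2 = 6 | 6·0+2·3 = 6
gcd(3,6,2) = 1

Coefficients: [3, 6, 2]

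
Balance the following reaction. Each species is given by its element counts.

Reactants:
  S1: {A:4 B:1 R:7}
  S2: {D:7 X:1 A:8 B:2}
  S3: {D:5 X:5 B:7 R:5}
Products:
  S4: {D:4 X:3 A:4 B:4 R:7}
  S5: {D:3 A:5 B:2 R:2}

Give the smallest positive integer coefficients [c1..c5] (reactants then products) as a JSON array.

Coefficients: [5, 3, 3, 6, 4]

D: 5·0+3·7+3·5 = 36 | 6·4+4·3 = 36
X: 5·0+3·1+3·5 = 18 | 6·3+4·0 = 18
A: 5·4+3·8+3·0 = 44 | 6·4+4·5 = 44
B: 5·1+3·2+3·7 = 32 | 6·4+4·2 = 32
R: 5·7+3·0+3·5 = 50 | 6·7+4·2 = 50
gcd(5,3,3,6,4) = 1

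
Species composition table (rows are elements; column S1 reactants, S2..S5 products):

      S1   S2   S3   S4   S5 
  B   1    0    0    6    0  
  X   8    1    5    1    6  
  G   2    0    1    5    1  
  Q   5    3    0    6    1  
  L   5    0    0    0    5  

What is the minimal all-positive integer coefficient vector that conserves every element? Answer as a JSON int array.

Coefficients: [6, 6, 1, 1, 6]

B: 6·1 = 6 | 6·0+1·0+1·6+6·0 = 6
X: 6·8 = 48 | 6·1+1·5+1·1+6·6 = 48
G: 6·2 = 12 | 6·0+1·1+1·5+6·1 = 12
Q: 6·5 = 30 | 6·3+1·0+1·6+6·1 = 30
L: 6·5 = 30 | 6·0+1·0+1·0+6·5 = 30
gcd(6,6,1,1,6) = 1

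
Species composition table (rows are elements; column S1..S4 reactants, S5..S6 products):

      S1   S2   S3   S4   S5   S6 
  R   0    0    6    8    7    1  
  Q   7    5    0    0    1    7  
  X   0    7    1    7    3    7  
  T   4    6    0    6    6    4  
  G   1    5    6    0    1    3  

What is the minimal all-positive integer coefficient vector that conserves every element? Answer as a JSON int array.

R: 3·0+1·0+1·6+4·8 = 38 | 5·7+3·1 = 38
Q: 3·7+1·5+1·0+4·0 = 26 | 5·1+3·7 = 26
X: 3·0+1·7+1·1+4·7 = 36 | 5·3+3·7 = 36
T: 3·4+1·6+1·0+4·6 = 42 | 5·6+3·4 = 42
G: 3·1+1·5+1·6+4·0 = 14 | 5·1+3·3 = 14
gcd(3,1,1,4,5,3) = 1

Coefficients: [3, 1, 1, 4, 5, 3]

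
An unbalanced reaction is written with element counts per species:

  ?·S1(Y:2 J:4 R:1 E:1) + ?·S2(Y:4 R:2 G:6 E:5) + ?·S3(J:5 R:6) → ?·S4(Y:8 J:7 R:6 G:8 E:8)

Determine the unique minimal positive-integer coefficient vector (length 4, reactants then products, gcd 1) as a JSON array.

Coefficients: [4, 4, 1, 3]

Y: 4·2+4·4+1·0 = 24 | 3·8 = 24
J: 4·4+4·0+1·5 = 21 | 3·7 = 21
R: 4·1+4·2+1·6 = 18 | 3·6 = 18
G: 4·0+4·6+1·0 = 24 | 3·8 = 24
E: 4·1+4·5+1·0 = 24 | 3·8 = 24
gcd(4,4,1,3) = 1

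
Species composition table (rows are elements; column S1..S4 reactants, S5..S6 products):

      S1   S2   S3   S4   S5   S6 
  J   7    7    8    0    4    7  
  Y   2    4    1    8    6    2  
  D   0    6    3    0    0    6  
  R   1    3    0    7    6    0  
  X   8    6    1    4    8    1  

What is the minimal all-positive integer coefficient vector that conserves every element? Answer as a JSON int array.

J: 1·7+3·7+2·8+2·0 = 44 | 4·4+4·7 = 44
Y: 1·2+3·4+2·1+2·8 = 32 | 4·6+4·2 = 32
D: 1·0+3·6+2·3+2·0 = 24 | 4·0+4·6 = 24
R: 1·1+3·3+2·0+2·7 = 24 | 4·6+4·0 = 24
X: 1·8+3·6+2·1+2·4 = 36 | 4·8+4·1 = 36
gcd(1,3,2,2,4,4) = 1

Coefficients: [1, 3, 2, 2, 4, 4]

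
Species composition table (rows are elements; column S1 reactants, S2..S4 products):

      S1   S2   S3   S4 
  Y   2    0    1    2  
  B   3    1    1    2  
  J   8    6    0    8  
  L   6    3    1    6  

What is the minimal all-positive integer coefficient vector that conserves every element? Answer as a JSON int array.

Coefficients: [4, 4, 6, 1]

Y: 4·2 = 8 | 4·0+6·1+1·2 = 8
B: 4·3 = 12 | 4·1+6·1+1·2 = 12
J: 4·8 = 32 | 4·6+6·0+1·8 = 32
L: 4·6 = 24 | 4·3+6·1+1·6 = 24
gcd(4,4,6,1) = 1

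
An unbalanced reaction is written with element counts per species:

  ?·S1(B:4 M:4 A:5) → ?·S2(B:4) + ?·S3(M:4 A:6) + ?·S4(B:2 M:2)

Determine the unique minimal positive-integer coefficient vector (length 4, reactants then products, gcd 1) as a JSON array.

Coefficients: [6, 5, 5, 2]

B: 6·4 = 24 | 5·4+5·0+2·2 = 24
M: 6·4 = 24 | 5·0+5·4+2·2 = 24
A: 6·5 = 30 | 5·0+5·6+2·0 = 30
gcd(6,5,5,2) = 1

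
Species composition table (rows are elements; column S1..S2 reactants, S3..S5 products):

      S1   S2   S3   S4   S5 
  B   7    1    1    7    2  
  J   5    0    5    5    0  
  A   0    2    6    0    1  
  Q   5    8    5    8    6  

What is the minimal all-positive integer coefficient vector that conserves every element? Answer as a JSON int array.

Coefficients: [5, 6, 1, 4, 6]

B: 5·7+6·1 = 41 | 1·1+4·7+6·2 = 41
J: 5·5+6·0 = 25 | 1·5+4·5+6·0 = 25
A: 5·0+6·2 = 12 | 1·6+4·0+6·1 = 12
Q: 5·5+6·8 = 73 | 1·5+4·8+6·6 = 73
gcd(5,6,1,4,6) = 1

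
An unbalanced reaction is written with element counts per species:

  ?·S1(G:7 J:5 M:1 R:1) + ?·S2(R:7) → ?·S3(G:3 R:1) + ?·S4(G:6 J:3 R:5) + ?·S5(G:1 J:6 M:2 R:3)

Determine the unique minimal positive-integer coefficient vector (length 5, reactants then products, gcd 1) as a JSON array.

G: 6·7+4·0 = 42 | 5·3+4·6+3·1 = 42
J: 6·5+4·0 = 30 | 5·0+4·3+3·6 = 30
M: 6·1+4·0 = 6 | 5·0+4·0+3·2 = 6
R: 6·1+4·7 = 34 | 5·1+4·5+3·3 = 34
gcd(6,4,5,4,3) = 1

Coefficients: [6, 4, 5, 4, 3]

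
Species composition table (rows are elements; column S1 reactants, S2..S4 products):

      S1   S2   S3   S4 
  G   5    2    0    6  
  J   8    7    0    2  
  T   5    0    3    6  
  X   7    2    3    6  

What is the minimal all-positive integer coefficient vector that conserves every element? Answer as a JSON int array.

G: 6·5 = 30 | 6·2+4·0+3·6 = 30
J: 6·8 = 48 | 6·7+4·0+3·2 = 48
T: 6·5 = 30 | 6·0+4·3+3·6 = 30
X: 6·7 = 42 | 6·2+4·3+3·6 = 42
gcd(6,6,4,3) = 1

Coefficients: [6, 6, 4, 3]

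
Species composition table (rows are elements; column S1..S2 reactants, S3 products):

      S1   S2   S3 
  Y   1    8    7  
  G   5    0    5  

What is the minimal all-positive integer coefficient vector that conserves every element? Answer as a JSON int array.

Coefficients: [4, 3, 4]

Y: 4·1+3·8 = 28 | 4·7 = 28
G: 4·5+3·0 = 20 | 4·5 = 20
gcd(4,3,4) = 1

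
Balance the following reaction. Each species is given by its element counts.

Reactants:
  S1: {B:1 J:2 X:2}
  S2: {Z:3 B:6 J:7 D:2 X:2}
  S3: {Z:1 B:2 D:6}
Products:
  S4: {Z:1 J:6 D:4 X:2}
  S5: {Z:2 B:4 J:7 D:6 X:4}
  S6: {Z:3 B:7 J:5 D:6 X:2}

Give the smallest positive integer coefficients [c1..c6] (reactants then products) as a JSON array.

Coefficients: [4, 5, 6, 1, 1, 6]

Z: 4·0+5·3+6·1 = 21 | 1·1+1·2+6·3 = 21
B: 4·1+5·6+6·2 = 46 | 1·0+1·4+6·7 = 46
J: 4·2+5·7+6·0 = 43 | 1·6+1·7+6·5 = 43
D: 4·0+5·2+6·6 = 46 | 1·4+1·6+6·6 = 46
X: 4·2+5·2+6·0 = 18 | 1·2+1·4+6·2 = 18
gcd(4,5,6,1,1,6) = 1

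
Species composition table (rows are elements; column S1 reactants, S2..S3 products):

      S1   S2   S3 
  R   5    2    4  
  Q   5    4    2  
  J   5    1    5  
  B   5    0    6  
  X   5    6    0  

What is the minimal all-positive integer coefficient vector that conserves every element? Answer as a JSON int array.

R: 6·5 = 30 | 5·2+5·4 = 30
Q: 6·5 = 30 | 5·4+5·2 = 30
J: 6·5 = 30 | 5·1+5·5 = 30
B: 6·5 = 30 | 5·0+5·6 = 30
X: 6·5 = 30 | 5·6+5·0 = 30
gcd(6,5,5) = 1

Coefficients: [6, 5, 5]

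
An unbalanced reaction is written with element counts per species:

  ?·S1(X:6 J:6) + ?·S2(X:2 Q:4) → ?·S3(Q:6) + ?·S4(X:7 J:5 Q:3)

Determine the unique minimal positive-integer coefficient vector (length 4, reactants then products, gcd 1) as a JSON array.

Coefficients: [5, 6, 1, 6]

X: 5·6+6·2 = 42 | 1·0+6·7 = 42
J: 5·6+6·0 = 30 | 1·0+6·5 = 30
Q: 5·0+6·4 = 24 | 1·6+6·3 = 24
gcd(5,6,1,6) = 1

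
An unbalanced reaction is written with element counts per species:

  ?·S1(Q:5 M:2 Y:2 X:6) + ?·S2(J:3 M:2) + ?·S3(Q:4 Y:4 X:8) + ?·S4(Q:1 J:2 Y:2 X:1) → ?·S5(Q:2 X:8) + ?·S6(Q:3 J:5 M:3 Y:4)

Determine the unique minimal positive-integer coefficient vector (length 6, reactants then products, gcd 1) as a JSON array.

Q: 2·5+4·0+1·4+4·1 = 18 | 3·2+4·3 = 18
J: 2·0+4·3+1·0+4·2 = 20 | 3·0+4·5 = 20
M: 2·2+4·2+1·0+4·0 = 12 | 3·0+4·3 = 12
Y: 2·2+4·0+1·4+4·2 = 16 | 3·0+4·4 = 16
X: 2·6+4·0+1·8+4·1 = 24 | 3·8+4·0 = 24
gcd(2,4,1,4,3,4) = 1

Coefficients: [2, 4, 1, 4, 3, 4]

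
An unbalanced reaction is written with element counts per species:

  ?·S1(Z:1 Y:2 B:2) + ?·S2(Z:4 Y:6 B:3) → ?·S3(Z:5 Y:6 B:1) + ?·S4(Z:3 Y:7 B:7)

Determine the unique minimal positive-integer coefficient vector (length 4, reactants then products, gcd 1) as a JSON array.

Coefficients: [1, 5, 3, 2]

Z: 1·1+5·4 = 21 | 3·5+2·3 = 21
Y: 1·2+5·6 = 32 | 3·6+2·7 = 32
B: 1·2+5·3 = 17 | 3·1+2·7 = 17
gcd(1,5,3,2) = 1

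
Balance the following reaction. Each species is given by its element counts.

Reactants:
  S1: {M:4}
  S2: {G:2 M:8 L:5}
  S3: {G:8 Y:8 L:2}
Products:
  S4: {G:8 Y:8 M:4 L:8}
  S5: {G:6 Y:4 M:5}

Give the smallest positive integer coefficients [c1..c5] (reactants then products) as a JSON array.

Coefficients: [1, 4, 6, 4, 4]

G: 1·0+4·2+6·8 = 56 | 4·8+4·6 = 56
Y: 1·0+4·0+6·8 = 48 | 4·8+4·4 = 48
M: 1·4+4·8+6·0 = 36 | 4·4+4·5 = 36
L: 1·0+4·5+6·2 = 32 | 4·8+4·0 = 32
gcd(1,4,6,4,4) = 1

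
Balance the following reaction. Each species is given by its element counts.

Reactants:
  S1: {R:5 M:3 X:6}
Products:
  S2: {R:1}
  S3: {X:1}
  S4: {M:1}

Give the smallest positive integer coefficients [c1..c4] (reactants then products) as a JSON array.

R: 1·5 = 5 | 5·1+6·0+3·0 = 5
M: 1·3 = 3 | 5·0+6·0+3·1 = 3
X: 1·6 = 6 | 5·0+6·1+3·0 = 6
gcd(1,5,6,3) = 1

Coefficients: [1, 5, 6, 3]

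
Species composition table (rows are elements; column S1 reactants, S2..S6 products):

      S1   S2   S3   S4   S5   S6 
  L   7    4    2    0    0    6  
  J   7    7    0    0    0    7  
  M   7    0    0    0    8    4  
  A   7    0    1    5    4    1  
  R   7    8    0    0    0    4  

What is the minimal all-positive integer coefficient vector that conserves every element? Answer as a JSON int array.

Coefficients: [4, 3, 5, 2, 3, 1]

L: 4·7 = 28 | 3·4+5·2+2·0+3·0+1·6 = 28
J: 4·7 = 28 | 3·7+5·0+2·0+3·0+1·7 = 28
M: 4·7 = 28 | 3·0+5·0+2·0+3·8+1·4 = 28
A: 4·7 = 28 | 3·0+5·1+2·5+3·4+1·1 = 28
R: 4·7 = 28 | 3·8+5·0+2·0+3·0+1·4 = 28
gcd(4,3,5,2,3,1) = 1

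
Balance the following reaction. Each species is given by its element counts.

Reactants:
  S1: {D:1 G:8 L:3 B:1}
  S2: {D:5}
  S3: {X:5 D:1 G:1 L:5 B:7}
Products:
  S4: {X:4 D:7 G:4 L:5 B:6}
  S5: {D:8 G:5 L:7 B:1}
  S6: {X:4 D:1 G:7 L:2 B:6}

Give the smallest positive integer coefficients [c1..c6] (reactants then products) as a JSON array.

X: 3·0+6·0+4·5 = 20 | 4·4+1·0+1·4 = 20
D: 3·1+6·5+4·1 = 37 | 4·7+1·8+1·1 = 37
G: 3·8+6·0+4·1 = 28 | 4·4+1·5+1·7 = 28
L: 3·3+6·0+4·5 = 29 | 4·5+1·7+1·2 = 29
B: 3·1+6·0+4·7 = 31 | 4·6+1·1+1·6 = 31
gcd(3,6,4,4,1,1) = 1

Coefficients: [3, 6, 4, 4, 1, 1]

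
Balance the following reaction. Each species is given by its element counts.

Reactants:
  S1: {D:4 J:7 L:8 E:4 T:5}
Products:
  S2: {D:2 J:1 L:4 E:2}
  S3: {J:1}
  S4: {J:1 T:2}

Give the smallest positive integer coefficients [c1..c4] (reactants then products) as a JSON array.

D: 2·4 = 8 | 4·2+5·0+5·0 = 8
J: 2·7 = 14 | 4·1+5·1+5·1 = 14
L: 2·8 = 16 | 4·4+5·0+5·0 = 16
E: 2·4 = 8 | 4·2+5·0+5·0 = 8
T: 2·5 = 10 | 4·0+5·0+5·2 = 10
gcd(2,4,5,5) = 1

Coefficients: [2, 4, 5, 5]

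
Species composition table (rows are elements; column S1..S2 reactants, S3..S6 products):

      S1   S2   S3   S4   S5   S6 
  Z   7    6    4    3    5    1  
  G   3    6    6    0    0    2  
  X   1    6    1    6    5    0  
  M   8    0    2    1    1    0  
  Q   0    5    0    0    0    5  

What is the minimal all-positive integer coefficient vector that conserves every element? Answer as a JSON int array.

Z: 2·7+6·6 = 50 | 5·4+3·3+3·5+6·1 = 50
G: 2·3+6·6 = 42 | 5·6+3·0+3·0+6·2 = 42
X: 2·1+6·6 = 38 | 5·1+3·6+3·5+6·0 = 38
M: 2·8+6·0 = 16 | 5·2+3·1+3·1+6·0 = 16
Q: 2·0+6·5 = 30 | 5·0+3·0+3·0+6·5 = 30
gcd(2,6,5,3,3,6) = 1

Coefficients: [2, 6, 5, 3, 3, 6]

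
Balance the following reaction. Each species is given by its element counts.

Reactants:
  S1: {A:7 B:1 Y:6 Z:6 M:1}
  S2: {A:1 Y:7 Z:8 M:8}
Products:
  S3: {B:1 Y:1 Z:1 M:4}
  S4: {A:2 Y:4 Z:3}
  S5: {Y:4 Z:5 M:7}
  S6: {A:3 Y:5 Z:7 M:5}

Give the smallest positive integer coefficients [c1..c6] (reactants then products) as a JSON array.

Coefficients: [3, 6, 3, 6, 2, 5]

A: 3·7+6·1 = 27 | 3·0+6·2+2·0+5·3 = 27
B: 3·1+6·0 = 3 | 3·1+6·0+2·0+5·0 = 3
Y: 3·6+6·7 = 60 | 3·1+6·4+2·4+5·5 = 60
Z: 3·6+6·8 = 66 | 3·1+6·3+2·5+5·7 = 66
M: 3·1+6·8 = 51 | 3·4+6·0+2·7+5·5 = 51
gcd(3,6,3,6,2,5) = 1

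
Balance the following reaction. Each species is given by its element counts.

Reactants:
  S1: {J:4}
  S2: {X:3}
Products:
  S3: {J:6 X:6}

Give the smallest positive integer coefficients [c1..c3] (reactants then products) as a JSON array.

Coefficients: [3, 4, 2]

J: 3·4+4·0 = 12 | 2·6 = 12
X: 3·0+4·3 = 12 | 2·6 = 12
gcd(3,4,2) = 1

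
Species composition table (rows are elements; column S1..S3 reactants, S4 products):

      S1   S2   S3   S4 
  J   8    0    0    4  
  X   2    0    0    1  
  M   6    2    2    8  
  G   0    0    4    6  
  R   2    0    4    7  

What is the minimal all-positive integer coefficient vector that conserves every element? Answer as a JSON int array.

J: 1·8+2·0+3·0 = 8 | 2·4 = 8
X: 1·2+2·0+3·0 = 2 | 2·1 = 2
M: 1·6+2·2+3·2 = 16 | 2·8 = 16
G: 1·0+2·0+3·4 = 12 | 2·6 = 12
R: 1·2+2·0+3·4 = 14 | 2·7 = 14
gcd(1,2,3,2) = 1

Coefficients: [1, 2, 3, 2]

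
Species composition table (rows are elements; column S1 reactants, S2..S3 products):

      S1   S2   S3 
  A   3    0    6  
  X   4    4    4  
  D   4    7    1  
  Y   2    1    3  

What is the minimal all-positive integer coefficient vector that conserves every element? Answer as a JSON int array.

Coefficients: [2, 1, 1]

A: 2·3 = 6 | 1·0+1·6 = 6
X: 2·4 = 8 | 1·4+1·4 = 8
D: 2·4 = 8 | 1·7+1·1 = 8
Y: 2·2 = 4 | 1·1+1·3 = 4
gcd(2,1,1) = 1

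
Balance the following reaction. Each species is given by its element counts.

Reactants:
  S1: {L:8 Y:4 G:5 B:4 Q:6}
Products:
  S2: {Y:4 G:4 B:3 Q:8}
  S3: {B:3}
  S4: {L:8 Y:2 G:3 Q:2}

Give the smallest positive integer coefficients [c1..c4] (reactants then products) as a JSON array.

Coefficients: [6, 3, 5, 6]

L: 6·8 = 48 | 3·0+5·0+6·8 = 48
Y: 6·4 = 24 | 3·4+5·0+6·2 = 24
G: 6·5 = 30 | 3·4+5·0+6·3 = 30
B: 6·4 = 24 | 3·3+5·3+6·0 = 24
Q: 6·6 = 36 | 3·8+5·0+6·2 = 36
gcd(6,3,5,6) = 1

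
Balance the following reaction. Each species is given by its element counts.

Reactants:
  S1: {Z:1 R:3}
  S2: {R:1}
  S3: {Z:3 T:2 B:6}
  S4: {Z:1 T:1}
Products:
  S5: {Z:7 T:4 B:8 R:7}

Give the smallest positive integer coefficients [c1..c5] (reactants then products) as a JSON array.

Coefficients: [5, 6, 4, 4, 3]

Z: 5·1+6·0+4·3+4·1 = 21 | 3·7 = 21
T: 5·0+6·0+4·2+4·1 = 12 | 3·4 = 12
B: 5·0+6·0+4·6+4·0 = 24 | 3·8 = 24
R: 5·3+6·1+4·0+4·0 = 21 | 3·7 = 21
gcd(5,6,4,4,3) = 1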